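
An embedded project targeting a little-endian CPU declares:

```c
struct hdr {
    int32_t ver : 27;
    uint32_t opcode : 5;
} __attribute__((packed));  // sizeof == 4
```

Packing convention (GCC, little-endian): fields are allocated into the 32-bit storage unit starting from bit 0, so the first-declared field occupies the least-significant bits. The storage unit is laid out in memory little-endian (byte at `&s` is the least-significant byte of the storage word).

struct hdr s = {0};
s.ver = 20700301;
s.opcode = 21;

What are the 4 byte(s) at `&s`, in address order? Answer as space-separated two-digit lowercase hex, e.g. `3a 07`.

8d dc 3b a9

ver (27b) val=20700301 bits=0x13bdc8d at bit 0: 0x013bdc8d
opcode (5b) val=21 bits=0x15 at bit 27: 0xa93bdc8d
word = 0xa93bdc8d → little-endian bytes:
  [0]=0x8d  [1]=0xdc  [2]=0x3b  [3]=0xa9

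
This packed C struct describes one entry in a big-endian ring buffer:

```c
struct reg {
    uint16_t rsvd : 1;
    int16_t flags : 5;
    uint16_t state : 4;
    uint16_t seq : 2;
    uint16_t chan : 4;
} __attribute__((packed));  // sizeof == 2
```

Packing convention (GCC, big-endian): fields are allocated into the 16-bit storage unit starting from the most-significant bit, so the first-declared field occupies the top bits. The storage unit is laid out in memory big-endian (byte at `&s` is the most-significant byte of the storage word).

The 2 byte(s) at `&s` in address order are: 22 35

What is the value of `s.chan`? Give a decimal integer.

5

[0]=0x22 [1]=0x35 (big-endian) → word 0x2235
rsvd:1 @ bit 15 → (0x2235>>15)&0x1 = 0x0
flags:5 @ bit 10 → (0x2235>>10)&0x1f = 0x8
state:4 @ bit 6 → (0x2235>>6)&0xf = 0x8
seq:2 @ bit 4 → (0x2235>>4)&0x3 = 0x3
chan:4 @ bit 0 → (0x2235>>0)&0xf = 0x5  ←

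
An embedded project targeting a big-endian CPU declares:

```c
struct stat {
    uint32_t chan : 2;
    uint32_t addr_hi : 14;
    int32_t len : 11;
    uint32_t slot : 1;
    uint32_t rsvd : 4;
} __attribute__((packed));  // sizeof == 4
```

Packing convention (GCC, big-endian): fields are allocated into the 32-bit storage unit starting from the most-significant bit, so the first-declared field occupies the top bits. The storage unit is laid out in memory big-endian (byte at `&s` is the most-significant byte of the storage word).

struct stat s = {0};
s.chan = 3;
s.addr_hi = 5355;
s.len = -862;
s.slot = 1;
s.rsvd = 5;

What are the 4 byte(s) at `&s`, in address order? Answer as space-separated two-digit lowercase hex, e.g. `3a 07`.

d4 eb 94 55

chan (2b) val=3 bits=0x3 at bit 30: 0xc0000000
addr_hi (14b) val=5355 bits=0x14eb at bit 16: 0xd4eb0000
len (11b) val=-862 bits=0x4a2 at bit 5: 0xd4eb9440
slot (1b) val=1 bits=0x1 at bit 4: 0xd4eb9450
rsvd (4b) val=5 bits=0x5 at bit 0: 0xd4eb9455
word = 0xd4eb9455 → big-endian bytes:
  [0]=0xd4  [1]=0xeb  [2]=0x94  [3]=0x55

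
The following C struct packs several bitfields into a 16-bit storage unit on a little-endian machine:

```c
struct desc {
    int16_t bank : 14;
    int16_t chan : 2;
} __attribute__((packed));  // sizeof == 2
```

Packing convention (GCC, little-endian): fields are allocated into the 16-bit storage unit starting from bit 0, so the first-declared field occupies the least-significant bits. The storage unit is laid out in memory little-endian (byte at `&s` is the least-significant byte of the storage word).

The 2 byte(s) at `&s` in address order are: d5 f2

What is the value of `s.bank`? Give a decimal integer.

[0]=0xd5 [1]=0xf2 (little-endian) → word 0xf2d5
bank:14 @ bit 0 → (0xf2d5>>0)&0x3fff = 0x32d5  ←
chan:2 @ bit 14 → (0xf2d5>>14)&0x3 = 0x3
bank signed 14b, MSB=1: 13013 - 16384 = -3371

-3371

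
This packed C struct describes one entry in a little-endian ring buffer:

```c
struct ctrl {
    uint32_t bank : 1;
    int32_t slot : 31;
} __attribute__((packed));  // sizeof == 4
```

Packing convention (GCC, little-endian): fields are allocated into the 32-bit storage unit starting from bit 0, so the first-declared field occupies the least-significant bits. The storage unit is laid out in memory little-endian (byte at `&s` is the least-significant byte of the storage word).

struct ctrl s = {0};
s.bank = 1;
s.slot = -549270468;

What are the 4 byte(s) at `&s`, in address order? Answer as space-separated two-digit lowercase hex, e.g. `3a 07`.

bank:1 = 1 → 0x1 << 0 → word 0x00000001
slot:31 = -549270468 → 0x5f42cc3c << 1 → word 0xbe859879
word = 0xbe859879 → little-endian bytes:
  [0]=0x79  [1]=0x98  [2]=0x85  [3]=0xbe

79 98 85 be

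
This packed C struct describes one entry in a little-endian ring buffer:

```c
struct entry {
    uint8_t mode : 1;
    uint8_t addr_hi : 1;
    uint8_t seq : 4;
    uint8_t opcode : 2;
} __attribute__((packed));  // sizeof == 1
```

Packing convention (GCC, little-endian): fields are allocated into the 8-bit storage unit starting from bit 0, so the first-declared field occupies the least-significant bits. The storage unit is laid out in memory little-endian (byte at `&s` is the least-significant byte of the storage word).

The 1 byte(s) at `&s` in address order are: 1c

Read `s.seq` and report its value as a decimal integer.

[0]=0x1c (little-endian) → word 0x1c
mode [0+:1] = (word>>0) & 0x1 = 0
addr_hi [1+:1] = (word>>1) & 0x1 = 0
seq [2+:4] = (word>>2) & 0xf = 7  ←
opcode [6+:2] = (word>>6) & 0x3 = 0

7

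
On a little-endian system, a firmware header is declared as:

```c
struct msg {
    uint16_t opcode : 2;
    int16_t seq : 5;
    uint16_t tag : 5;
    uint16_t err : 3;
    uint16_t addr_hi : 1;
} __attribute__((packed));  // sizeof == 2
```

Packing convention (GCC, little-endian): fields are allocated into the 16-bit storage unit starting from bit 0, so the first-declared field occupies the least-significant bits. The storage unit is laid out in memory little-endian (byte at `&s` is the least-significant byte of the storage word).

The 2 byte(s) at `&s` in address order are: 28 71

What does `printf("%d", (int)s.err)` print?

[0]=0x28 [1]=0x71 (little-endian) → word 0x7128
opcode [0+:2] = (word>>0) & 0x3 = 0
seq [2+:5] = (word>>2) & 0x1f = 10
tag [7+:5] = (word>>7) & 0x1f = 2
err [12+:3] = (word>>12) & 0x7 = 7  ←
addr_hi [15+:1] = (word>>15) & 0x1 = 0

7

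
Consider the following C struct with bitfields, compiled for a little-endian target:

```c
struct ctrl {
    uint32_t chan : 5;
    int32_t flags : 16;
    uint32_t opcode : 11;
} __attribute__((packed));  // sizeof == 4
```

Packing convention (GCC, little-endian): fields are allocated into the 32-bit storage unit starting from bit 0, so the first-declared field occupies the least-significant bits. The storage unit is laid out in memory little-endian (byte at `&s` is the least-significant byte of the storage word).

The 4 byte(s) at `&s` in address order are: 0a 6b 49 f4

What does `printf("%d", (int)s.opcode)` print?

[0]=0x0a [1]=0x6b [2]=0x49 [3]=0xf4 (little-endian) → word 0xf4496b0a
chan:5 @ bit 0 → (0xf4496b0a>>0)&0x1f = 0xa
flags:16 @ bit 5 → (0xf4496b0a>>5)&0xffff = 0x4b58
opcode:11 @ bit 21 → (0xf4496b0a>>21)&0x7ff = 0x7a2  ←

1954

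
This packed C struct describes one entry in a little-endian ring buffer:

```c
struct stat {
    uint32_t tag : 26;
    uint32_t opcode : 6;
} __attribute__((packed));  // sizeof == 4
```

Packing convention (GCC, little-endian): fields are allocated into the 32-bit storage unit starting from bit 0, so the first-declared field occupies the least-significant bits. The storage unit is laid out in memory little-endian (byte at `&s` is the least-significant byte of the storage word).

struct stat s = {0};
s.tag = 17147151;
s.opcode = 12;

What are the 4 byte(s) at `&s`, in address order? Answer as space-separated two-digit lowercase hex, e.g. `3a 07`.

tag (26b) val=17147151 bits=0x105a50f at bit 0: 0x0105a50f
opcode (6b) val=12 bits=0xc at bit 26: 0x3105a50f
word = 0x3105a50f → little-endian bytes:
  [0]=0x0f  [1]=0xa5  [2]=0x05  [3]=0x31

0f a5 05 31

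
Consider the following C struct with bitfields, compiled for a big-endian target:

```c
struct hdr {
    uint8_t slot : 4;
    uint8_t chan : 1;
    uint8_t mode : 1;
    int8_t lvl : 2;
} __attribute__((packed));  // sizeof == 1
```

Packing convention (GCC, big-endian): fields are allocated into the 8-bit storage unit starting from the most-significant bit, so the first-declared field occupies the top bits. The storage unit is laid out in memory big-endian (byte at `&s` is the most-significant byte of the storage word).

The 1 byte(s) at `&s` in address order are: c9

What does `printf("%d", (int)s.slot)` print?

12

[0]=0xc9 (big-endian) → word 0xc9
slot:4 @ bit 4 → (0xc9>>4)&0xf = 0xc  ←
chan:1 @ bit 3 → (0xc9>>3)&0x1 = 0x1
mode:1 @ bit 2 → (0xc9>>2)&0x1 = 0x0
lvl:2 @ bit 0 → (0xc9>>0)&0x3 = 0x1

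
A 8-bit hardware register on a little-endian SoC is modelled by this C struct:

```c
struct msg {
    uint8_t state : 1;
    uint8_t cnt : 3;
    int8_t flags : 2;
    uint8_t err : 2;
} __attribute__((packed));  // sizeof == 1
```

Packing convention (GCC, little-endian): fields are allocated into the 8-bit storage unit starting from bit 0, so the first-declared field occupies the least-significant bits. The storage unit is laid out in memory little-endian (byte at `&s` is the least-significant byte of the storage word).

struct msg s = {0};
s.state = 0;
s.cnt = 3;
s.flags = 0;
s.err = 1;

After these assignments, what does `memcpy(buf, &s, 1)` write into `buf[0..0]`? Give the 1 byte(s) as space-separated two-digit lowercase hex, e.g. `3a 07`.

[0+:1] state=0 & 0x1 = 0x0; word=0x00
[1+:3] cnt=3 & 0x7 = 0x3; word=0x06
[4+:2] flags=0 & 0x3 = 0x0; word=0x06
[6+:2] err=1 & 0x3 = 0x1; word=0x46
word = 0x46 → little-endian bytes:
  [0]=0x46

46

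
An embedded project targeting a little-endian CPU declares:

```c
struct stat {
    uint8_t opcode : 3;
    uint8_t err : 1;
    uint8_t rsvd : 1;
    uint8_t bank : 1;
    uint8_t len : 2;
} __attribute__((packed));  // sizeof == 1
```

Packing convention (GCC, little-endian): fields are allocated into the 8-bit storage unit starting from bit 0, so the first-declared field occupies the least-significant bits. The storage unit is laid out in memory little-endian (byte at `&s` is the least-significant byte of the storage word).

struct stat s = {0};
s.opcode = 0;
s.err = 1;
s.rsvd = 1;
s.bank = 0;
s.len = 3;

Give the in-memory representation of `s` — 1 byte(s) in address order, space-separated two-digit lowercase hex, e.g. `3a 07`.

d8

[0+:3] opcode=0 & 0x7 = 0x0; word=0x00
[3+:1] err=1 & 0x1 = 0x1; word=0x08
[4+:1] rsvd=1 & 0x1 = 0x1; word=0x18
[5+:1] bank=0 & 0x1 = 0x0; word=0x18
[6+:2] len=3 & 0x3 = 0x3; word=0xd8
word = 0xd8 → little-endian bytes:
  [0]=0xd8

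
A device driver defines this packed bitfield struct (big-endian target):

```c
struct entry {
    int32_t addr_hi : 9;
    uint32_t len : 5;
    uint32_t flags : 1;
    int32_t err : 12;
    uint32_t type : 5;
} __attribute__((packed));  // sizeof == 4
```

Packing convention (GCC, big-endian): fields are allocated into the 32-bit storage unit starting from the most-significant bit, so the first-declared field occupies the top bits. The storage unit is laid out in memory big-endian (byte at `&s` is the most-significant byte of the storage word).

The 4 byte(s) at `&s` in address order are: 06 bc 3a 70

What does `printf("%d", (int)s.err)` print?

467

[0]=0x06 [1]=0xbc [2]=0x3a [3]=0x70 (big-endian) → word 0x06bc3a70
addr_hi [23+:9] = (word>>23) & 0x1ff = 13
len [18+:5] = (word>>18) & 0x1f = 15
flags [17+:1] = (word>>17) & 0x1 = 0
err [5+:12] = (word>>5) & 0xfff = 467  ←
type [0+:5] = (word>>0) & 0x1f = 16
err signed 12b, MSB=0: value = 467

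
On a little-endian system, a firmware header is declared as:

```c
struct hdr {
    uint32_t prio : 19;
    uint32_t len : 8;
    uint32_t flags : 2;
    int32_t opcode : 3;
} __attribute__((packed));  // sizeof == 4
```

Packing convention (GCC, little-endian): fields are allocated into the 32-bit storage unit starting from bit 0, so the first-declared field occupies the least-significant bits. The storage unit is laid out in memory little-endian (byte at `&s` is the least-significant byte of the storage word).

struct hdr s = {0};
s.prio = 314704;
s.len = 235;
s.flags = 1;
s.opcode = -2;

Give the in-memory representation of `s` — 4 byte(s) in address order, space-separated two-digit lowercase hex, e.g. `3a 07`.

50 cd 5c cf

prio (19b) val=314704 bits=0x4cd50 at bit 0: 0x0004cd50
len (8b) val=235 bits=0xeb at bit 19: 0x075ccd50
flags (2b) val=1 bits=0x1 at bit 27: 0x0f5ccd50
opcode (3b) val=-2 bits=0x6 at bit 29: 0xcf5ccd50
word = 0xcf5ccd50 → little-endian bytes:
  [0]=0x50  [1]=0xcd  [2]=0x5c  [3]=0xcf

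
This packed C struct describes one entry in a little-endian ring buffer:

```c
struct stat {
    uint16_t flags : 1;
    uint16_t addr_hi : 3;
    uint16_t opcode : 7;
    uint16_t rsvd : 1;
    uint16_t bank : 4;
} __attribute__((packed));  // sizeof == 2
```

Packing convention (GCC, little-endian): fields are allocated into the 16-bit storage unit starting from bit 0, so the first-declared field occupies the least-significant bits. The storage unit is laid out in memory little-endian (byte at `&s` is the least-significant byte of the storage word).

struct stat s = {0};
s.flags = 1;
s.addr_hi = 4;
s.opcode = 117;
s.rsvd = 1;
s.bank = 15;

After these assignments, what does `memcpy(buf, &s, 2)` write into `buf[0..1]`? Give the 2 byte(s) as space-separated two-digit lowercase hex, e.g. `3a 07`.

flags (1b) val=1 bits=0x1 at bit 0: 0x0001
addr_hi (3b) val=4 bits=0x4 at bit 1: 0x0009
opcode (7b) val=117 bits=0x75 at bit 4: 0x0759
rsvd (1b) val=1 bits=0x1 at bit 11: 0x0f59
bank (4b) val=15 bits=0xf at bit 12: 0xff59
word = 0xff59 → little-endian bytes:
  [0]=0x59  [1]=0xff

59 ff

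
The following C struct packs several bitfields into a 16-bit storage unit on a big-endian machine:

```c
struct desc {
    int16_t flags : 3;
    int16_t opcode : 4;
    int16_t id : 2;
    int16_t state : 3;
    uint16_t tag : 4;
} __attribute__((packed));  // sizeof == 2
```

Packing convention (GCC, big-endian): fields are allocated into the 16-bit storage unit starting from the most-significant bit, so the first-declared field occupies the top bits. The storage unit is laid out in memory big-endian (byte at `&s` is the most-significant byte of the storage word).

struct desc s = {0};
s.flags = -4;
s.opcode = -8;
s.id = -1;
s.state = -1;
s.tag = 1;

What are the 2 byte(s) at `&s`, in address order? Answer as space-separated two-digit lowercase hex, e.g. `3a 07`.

91 f1

[13+:3] flags=-4 & 0x7 = 0x4; word=0x8000
[9+:4] opcode=-8 & 0xf = 0x8; word=0x9000
[7+:2] id=-1 & 0x3 = 0x3; word=0x9180
[4+:3] state=-1 & 0x7 = 0x7; word=0x91f0
[0+:4] tag=1 & 0xf = 0x1; word=0x91f1
word = 0x91f1 → big-endian bytes:
  [0]=0x91  [1]=0xf1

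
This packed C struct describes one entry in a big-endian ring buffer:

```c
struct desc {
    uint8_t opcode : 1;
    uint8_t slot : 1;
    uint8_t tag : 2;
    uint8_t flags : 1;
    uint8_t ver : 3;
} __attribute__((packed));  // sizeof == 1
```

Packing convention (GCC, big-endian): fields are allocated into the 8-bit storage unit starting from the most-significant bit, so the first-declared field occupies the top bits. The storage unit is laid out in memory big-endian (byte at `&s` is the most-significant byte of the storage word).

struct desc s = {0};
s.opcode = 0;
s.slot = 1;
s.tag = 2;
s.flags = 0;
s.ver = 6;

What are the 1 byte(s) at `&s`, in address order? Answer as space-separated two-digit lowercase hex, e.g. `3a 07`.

66

[7+:1] opcode=0 & 0x1 = 0x0; word=0x00
[6+:1] slot=1 & 0x1 = 0x1; word=0x40
[4+:2] tag=2 & 0x3 = 0x2; word=0x60
[3+:1] flags=0 & 0x1 = 0x0; word=0x60
[0+:3] ver=6 & 0x7 = 0x6; word=0x66
word = 0x66 → big-endian bytes:
  [0]=0x66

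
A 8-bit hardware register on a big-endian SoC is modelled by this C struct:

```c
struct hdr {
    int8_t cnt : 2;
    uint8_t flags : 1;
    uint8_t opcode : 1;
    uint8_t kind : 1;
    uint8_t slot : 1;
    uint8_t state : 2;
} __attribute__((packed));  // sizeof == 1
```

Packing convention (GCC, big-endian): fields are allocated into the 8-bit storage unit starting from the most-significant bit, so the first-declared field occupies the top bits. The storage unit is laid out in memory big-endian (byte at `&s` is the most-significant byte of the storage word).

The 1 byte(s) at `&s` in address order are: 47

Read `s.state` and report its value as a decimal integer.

3

[0]=0x47 (big-endian) → word 0x47
cnt:2 @ bit 6 → (0x47>>6)&0x3 = 0x1
flags:1 @ bit 5 → (0x47>>5)&0x1 = 0x0
opcode:1 @ bit 4 → (0x47>>4)&0x1 = 0x0
kind:1 @ bit 3 → (0x47>>3)&0x1 = 0x0
slot:1 @ bit 2 → (0x47>>2)&0x1 = 0x1
state:2 @ bit 0 → (0x47>>0)&0x3 = 0x3  ←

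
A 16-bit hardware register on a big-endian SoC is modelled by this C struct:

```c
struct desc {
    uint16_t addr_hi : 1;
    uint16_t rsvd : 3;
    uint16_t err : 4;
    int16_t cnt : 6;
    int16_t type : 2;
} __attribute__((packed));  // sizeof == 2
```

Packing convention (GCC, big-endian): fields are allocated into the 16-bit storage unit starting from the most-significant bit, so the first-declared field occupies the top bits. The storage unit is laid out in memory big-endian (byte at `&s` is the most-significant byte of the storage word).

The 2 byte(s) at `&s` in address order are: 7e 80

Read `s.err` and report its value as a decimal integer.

[0]=0x7e [1]=0x80 (big-endian) → word 0x7e80
addr_hi:1 @ bit 15 → (0x7e80>>15)&0x1 = 0x0
rsvd:3 @ bit 12 → (0x7e80>>12)&0x7 = 0x7
err:4 @ bit 8 → (0x7e80>>8)&0xf = 0xe  ←
cnt:6 @ bit 2 → (0x7e80>>2)&0x3f = 0x20
type:2 @ bit 0 → (0x7e80>>0)&0x3 = 0x0

14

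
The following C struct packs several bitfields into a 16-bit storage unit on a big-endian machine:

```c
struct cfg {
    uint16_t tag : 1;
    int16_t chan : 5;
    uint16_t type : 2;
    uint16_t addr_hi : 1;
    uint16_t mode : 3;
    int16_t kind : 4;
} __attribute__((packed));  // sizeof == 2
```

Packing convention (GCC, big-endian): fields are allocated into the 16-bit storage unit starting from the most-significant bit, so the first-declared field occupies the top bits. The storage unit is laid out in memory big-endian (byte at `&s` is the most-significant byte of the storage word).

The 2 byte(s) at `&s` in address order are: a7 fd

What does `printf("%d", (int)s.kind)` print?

[0]=0xa7 [1]=0xfd (big-endian) → word 0xa7fd
tag [15+:1] = (word>>15) & 0x1 = 1
chan [10+:5] = (word>>10) & 0x1f = 9
type [8+:2] = (word>>8) & 0x3 = 3
addr_hi [7+:1] = (word>>7) & 0x1 = 1
mode [4+:3] = (word>>4) & 0x7 = 7
kind [0+:4] = (word>>0) & 0xf = 13  ←
kind signed 4b, MSB=1: 13 - 16 = -3

-3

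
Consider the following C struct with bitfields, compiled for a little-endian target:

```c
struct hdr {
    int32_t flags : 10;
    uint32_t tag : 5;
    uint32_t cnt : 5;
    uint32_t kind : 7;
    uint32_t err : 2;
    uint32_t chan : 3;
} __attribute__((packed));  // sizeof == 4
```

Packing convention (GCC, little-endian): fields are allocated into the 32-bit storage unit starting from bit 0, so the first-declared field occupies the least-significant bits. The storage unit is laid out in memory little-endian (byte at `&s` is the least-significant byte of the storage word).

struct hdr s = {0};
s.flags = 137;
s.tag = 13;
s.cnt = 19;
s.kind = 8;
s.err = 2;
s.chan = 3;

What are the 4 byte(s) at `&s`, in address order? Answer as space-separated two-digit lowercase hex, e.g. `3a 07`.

flags (10b) val=137 bits=0x89 at bit 0: 0x00000089
tag (5b) val=13 bits=0xd at bit 10: 0x00003489
cnt (5b) val=19 bits=0x13 at bit 15: 0x0009b489
kind (7b) val=8 bits=0x8 at bit 20: 0x0089b489
err (2b) val=2 bits=0x2 at bit 27: 0x1089b489
chan (3b) val=3 bits=0x3 at bit 29: 0x7089b489
word = 0x7089b489 → little-endian bytes:
  [0]=0x89  [1]=0xb4  [2]=0x89  [3]=0x70

89 b4 89 70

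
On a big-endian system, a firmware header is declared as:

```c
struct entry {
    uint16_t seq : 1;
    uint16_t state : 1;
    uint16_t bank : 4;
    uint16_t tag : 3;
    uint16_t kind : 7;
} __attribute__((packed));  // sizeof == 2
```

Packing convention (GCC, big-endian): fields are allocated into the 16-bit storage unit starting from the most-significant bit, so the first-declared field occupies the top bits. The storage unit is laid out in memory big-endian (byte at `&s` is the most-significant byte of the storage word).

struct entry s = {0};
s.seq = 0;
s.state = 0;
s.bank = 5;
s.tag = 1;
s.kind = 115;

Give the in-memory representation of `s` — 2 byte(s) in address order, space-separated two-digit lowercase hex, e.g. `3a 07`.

14 f3

[15+:1] seq=0 & 0x1 = 0x0; word=0x0000
[14+:1] state=0 & 0x1 = 0x0; word=0x0000
[10+:4] bank=5 & 0xf = 0x5; word=0x1400
[7+:3] tag=1 & 0x7 = 0x1; word=0x1480
[0+:7] kind=115 & 0x7f = 0x73; word=0x14f3
word = 0x14f3 → big-endian bytes:
  [0]=0x14  [1]=0xf3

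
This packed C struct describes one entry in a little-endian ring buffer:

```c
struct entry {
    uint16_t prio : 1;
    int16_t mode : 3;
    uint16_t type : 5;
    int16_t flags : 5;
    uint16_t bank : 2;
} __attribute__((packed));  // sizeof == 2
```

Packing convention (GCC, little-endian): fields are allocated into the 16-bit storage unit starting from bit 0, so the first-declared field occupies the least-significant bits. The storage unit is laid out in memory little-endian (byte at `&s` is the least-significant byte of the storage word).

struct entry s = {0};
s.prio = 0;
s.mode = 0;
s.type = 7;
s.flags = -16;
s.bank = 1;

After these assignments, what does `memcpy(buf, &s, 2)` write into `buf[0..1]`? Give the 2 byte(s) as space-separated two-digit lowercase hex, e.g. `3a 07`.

70 60

prio:1 = 0 → 0x0 << 0 → word 0x0000
mode:3 = 0 → 0x0 << 1 → word 0x0000
type:5 = 7 → 0x7 << 4 → word 0x0070
flags:5 = -16 → 0x10 << 9 → word 0x2070
bank:2 = 1 → 0x1 << 14 → word 0x6070
word = 0x6070 → little-endian bytes:
  [0]=0x70  [1]=0x60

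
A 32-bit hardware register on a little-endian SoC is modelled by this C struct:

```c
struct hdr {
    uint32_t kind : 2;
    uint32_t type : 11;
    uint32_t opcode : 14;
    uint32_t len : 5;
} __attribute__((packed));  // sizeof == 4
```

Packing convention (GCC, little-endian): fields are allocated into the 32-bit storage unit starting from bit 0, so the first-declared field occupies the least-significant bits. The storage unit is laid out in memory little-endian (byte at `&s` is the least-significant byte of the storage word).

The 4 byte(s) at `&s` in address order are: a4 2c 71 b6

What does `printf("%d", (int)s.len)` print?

[0]=0xa4 [1]=0x2c [2]=0x71 [3]=0xb6 (little-endian) → word 0xb6712ca4
kind:2 @ bit 0 → (0xb6712ca4>>0)&0x3 = 0x0
type:11 @ bit 2 → (0xb6712ca4>>2)&0x7ff = 0x329
opcode:14 @ bit 13 → (0xb6712ca4>>13)&0x3fff = 0x3389
len:5 @ bit 27 → (0xb6712ca4>>27)&0x1f = 0x16  ←

22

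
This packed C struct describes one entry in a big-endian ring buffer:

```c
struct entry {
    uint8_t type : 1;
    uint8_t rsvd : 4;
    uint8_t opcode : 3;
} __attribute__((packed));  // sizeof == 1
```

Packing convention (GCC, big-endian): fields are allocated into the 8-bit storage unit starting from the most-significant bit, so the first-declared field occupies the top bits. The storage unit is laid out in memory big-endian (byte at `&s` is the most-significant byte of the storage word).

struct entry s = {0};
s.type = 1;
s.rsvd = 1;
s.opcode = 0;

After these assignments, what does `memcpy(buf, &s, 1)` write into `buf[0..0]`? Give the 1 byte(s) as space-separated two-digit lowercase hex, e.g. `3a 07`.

type:1 = 1 → 0x1 << 7 → word 0x80
rsvd:4 = 1 → 0x1 << 3 → word 0x88
opcode:3 = 0 → 0x0 << 0 → word 0x88
word = 0x88 → big-endian bytes:
  [0]=0x88

88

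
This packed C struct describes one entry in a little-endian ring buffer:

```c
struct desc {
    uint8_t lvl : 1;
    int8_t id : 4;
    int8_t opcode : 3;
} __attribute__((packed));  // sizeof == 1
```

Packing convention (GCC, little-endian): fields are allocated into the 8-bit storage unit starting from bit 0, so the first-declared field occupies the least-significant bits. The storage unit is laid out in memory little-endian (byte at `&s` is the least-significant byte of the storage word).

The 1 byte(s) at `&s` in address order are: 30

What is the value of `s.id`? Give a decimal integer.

-8

[0]=0x30 (little-endian) → word 0x30
lvl:1 @ bit 0 → (0x30>>0)&0x1 = 0x0
id:4 @ bit 1 → (0x30>>1)&0xf = 0x8  ←
opcode:3 @ bit 5 → (0x30>>5)&0x7 = 0x1
id signed 4b, MSB=1: 8 - 16 = -8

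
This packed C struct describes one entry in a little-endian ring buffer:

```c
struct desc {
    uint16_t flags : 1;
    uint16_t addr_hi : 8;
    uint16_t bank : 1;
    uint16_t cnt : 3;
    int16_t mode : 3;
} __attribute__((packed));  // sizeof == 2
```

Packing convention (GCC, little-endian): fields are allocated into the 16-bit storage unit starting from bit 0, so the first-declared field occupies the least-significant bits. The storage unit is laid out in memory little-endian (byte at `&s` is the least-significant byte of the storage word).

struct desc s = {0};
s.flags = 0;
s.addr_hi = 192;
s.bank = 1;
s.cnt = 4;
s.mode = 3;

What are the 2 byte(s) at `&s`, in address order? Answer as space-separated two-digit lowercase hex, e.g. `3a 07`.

80 73

flags (1b) val=0 bits=0x0 at bit 0: 0x0000
addr_hi (8b) val=192 bits=0xc0 at bit 1: 0x0180
bank (1b) val=1 bits=0x1 at bit 9: 0x0380
cnt (3b) val=4 bits=0x4 at bit 10: 0x1380
mode (3b) val=3 bits=0x3 at bit 13: 0x7380
word = 0x7380 → little-endian bytes:
  [0]=0x80  [1]=0x73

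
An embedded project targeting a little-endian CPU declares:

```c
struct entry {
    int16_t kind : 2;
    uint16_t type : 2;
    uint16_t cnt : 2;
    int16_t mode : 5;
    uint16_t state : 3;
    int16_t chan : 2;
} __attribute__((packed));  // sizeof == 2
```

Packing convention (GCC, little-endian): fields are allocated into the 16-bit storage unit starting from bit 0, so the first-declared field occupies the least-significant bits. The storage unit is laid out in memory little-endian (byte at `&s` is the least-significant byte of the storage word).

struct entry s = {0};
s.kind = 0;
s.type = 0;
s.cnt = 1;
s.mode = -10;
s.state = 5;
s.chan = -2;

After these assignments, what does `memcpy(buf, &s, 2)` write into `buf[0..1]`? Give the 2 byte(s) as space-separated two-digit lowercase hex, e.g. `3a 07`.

90 ad

[0+:2] kind=0 & 0x3 = 0x0; word=0x0000
[2+:2] type=0 & 0x3 = 0x0; word=0x0000
[4+:2] cnt=1 & 0x3 = 0x1; word=0x0010
[6+:5] mode=-10 & 0x1f = 0x16; word=0x0590
[11+:3] state=5 & 0x7 = 0x5; word=0x2d90
[14+:2] chan=-2 & 0x3 = 0x2; word=0xad90
word = 0xad90 → little-endian bytes:
  [0]=0x90  [1]=0xad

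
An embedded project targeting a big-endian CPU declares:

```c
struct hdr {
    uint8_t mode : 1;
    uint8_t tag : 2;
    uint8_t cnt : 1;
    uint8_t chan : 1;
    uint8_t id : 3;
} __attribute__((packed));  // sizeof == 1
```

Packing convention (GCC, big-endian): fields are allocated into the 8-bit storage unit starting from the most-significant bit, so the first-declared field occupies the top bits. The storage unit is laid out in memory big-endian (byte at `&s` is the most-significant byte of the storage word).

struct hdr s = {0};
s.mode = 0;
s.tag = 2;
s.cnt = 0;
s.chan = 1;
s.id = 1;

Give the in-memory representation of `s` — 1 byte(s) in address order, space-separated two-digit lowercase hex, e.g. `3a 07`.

[7+:1] mode=0 & 0x1 = 0x0; word=0x00
[5+:2] tag=2 & 0x3 = 0x2; word=0x40
[4+:1] cnt=0 & 0x1 = 0x0; word=0x40
[3+:1] chan=1 & 0x1 = 0x1; word=0x48
[0+:3] id=1 & 0x7 = 0x1; word=0x49
word = 0x49 → big-endian bytes:
  [0]=0x49

49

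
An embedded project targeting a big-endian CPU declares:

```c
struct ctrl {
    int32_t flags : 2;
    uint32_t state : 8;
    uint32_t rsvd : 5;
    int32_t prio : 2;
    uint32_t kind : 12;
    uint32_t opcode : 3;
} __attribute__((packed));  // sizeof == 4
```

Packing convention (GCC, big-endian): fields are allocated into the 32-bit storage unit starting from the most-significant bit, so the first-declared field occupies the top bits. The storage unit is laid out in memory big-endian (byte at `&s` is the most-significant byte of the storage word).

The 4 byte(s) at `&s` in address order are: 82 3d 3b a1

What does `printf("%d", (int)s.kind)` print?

[0]=0x82 [1]=0x3d [2]=0x3b [3]=0xa1 (big-endian) → word 0x823d3ba1
flags [30+:2] = (word>>30) & 0x3 = 2
state [22+:8] = (word>>22) & 0xff = 8
rsvd [17+:5] = (word>>17) & 0x1f = 30
prio [15+:2] = (word>>15) & 0x3 = 2
kind [3+:12] = (word>>3) & 0xfff = 1908  ←
opcode [0+:3] = (word>>0) & 0x7 = 1

1908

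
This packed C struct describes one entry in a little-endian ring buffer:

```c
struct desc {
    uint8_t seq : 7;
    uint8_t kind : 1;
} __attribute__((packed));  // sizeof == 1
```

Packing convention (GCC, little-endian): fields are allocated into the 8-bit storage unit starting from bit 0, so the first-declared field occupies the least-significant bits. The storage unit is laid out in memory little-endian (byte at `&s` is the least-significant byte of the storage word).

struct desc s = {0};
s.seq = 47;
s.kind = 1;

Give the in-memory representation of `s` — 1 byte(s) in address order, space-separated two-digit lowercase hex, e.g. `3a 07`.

af

[0+:7] seq=47 & 0x7f = 0x2f; word=0x2f
[7+:1] kind=1 & 0x1 = 0x1; word=0xaf
word = 0xaf → little-endian bytes:
  [0]=0xaf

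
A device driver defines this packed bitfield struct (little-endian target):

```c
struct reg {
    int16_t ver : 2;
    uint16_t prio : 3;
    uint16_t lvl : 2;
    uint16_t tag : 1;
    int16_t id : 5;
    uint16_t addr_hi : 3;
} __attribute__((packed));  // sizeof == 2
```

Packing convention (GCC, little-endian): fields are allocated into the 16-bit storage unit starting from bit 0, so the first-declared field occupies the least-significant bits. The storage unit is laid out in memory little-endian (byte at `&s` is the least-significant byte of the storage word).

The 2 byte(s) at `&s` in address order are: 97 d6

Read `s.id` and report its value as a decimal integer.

-10

[0]=0x97 [1]=0xd6 (little-endian) → word 0xd697
ver:2 @ bit 0 → (0xd697>>0)&0x3 = 0x3
prio:3 @ bit 2 → (0xd697>>2)&0x7 = 0x5
lvl:2 @ bit 5 → (0xd697>>5)&0x3 = 0x0
tag:1 @ bit 7 → (0xd697>>7)&0x1 = 0x1
id:5 @ bit 8 → (0xd697>>8)&0x1f = 0x16  ←
addr_hi:3 @ bit 13 → (0xd697>>13)&0x7 = 0x6
id signed 5b, MSB=1: 22 - 32 = -10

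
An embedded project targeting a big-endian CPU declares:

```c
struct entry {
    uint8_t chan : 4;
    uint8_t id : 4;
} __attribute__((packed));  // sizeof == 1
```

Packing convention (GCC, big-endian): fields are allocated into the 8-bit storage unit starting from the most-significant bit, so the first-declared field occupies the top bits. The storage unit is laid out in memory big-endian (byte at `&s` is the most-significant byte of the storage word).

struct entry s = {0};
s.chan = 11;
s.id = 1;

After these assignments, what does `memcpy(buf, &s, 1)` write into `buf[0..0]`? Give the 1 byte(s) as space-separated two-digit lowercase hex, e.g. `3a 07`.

b1

chan (4b) val=11 bits=0xb at bit 4: 0xb0
id (4b) val=1 bits=0x1 at bit 0: 0xb1
word = 0xb1 → big-endian bytes:
  [0]=0xb1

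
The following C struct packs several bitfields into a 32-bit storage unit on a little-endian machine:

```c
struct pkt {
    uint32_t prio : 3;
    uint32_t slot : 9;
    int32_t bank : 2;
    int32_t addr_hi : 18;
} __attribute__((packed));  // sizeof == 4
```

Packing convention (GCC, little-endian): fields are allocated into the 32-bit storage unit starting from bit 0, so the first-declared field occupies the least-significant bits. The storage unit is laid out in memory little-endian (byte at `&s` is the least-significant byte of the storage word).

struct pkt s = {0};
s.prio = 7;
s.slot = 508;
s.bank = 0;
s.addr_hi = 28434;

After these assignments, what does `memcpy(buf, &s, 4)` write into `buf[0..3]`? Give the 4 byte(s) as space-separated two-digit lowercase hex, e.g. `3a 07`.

e7 8f c4 1b

[0+:3] prio=7 & 0x7 = 0x7; word=0x00000007
[3+:9] slot=508 & 0x1ff = 0x1fc; word=0x00000fe7
[12+:2] bank=0 & 0x3 = 0x0; word=0x00000fe7
[14+:18] addr_hi=28434 & 0x3ffff = 0x6f12; word=0x1bc48fe7
word = 0x1bc48fe7 → little-endian bytes:
  [0]=0xe7  [1]=0x8f  [2]=0xc4  [3]=0x1b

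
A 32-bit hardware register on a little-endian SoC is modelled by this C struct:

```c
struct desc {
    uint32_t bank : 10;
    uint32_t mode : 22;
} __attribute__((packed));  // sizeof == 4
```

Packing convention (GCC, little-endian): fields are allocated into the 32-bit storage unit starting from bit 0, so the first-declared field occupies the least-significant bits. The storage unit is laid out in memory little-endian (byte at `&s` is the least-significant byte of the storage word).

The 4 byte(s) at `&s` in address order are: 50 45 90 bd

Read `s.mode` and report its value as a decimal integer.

[0]=0x50 [1]=0x45 [2]=0x90 [3]=0xbd (little-endian) → word 0xbd904550
bank [0+:10] = (word>>0) & 0x3ff = 336
mode [10+:22] = (word>>10) & 0x3fffff = 3105809  ←

3105809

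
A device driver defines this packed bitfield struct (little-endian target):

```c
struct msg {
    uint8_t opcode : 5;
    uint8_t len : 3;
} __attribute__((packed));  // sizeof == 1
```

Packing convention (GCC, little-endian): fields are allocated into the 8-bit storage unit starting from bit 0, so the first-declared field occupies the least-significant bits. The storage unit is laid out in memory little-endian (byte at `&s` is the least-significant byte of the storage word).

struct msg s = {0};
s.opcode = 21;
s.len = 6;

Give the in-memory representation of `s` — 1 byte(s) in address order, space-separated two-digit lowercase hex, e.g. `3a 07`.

opcode (5b) val=21 bits=0x15 at bit 0: 0x15
len (3b) val=6 bits=0x6 at bit 5: 0xd5
word = 0xd5 → little-endian bytes:
  [0]=0xd5

d5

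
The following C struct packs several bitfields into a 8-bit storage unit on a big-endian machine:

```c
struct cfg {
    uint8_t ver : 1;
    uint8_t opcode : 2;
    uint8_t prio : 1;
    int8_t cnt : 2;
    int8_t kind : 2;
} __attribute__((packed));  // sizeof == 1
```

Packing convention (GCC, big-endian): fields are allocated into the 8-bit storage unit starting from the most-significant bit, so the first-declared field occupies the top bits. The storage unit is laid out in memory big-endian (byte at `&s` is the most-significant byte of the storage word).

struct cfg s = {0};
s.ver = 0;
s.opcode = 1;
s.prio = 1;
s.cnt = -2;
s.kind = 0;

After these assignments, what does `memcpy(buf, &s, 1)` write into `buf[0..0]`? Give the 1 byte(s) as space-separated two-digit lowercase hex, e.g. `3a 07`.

38

[7+:1] ver=0 & 0x1 = 0x0; word=0x00
[5+:2] opcode=1 & 0x3 = 0x1; word=0x20
[4+:1] prio=1 & 0x1 = 0x1; word=0x30
[2+:2] cnt=-2 & 0x3 = 0x2; word=0x38
[0+:2] kind=0 & 0x3 = 0x0; word=0x38
word = 0x38 → big-endian bytes:
  [0]=0x38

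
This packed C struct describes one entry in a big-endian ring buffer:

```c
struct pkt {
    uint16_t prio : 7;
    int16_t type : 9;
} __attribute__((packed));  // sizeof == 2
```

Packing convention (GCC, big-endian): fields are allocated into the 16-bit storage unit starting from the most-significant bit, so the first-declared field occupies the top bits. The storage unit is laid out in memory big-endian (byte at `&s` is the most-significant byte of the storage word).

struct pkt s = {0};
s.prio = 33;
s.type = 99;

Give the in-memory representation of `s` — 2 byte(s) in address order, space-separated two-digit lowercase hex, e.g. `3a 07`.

prio (7b) val=33 bits=0x21 at bit 9: 0x4200
type (9b) val=99 bits=0x63 at bit 0: 0x4263
word = 0x4263 → big-endian bytes:
  [0]=0x42  [1]=0x63

42 63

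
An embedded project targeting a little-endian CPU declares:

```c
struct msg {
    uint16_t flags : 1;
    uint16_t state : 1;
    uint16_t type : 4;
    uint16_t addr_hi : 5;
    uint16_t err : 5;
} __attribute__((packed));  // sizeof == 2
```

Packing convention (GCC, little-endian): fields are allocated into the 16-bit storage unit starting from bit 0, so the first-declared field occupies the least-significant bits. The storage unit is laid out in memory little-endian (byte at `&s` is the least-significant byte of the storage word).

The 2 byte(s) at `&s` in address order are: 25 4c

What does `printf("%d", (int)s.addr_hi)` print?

16

[0]=0x25 [1]=0x4c (little-endian) → word 0x4c25
flags [0+:1] = (word>>0) & 0x1 = 1
state [1+:1] = (word>>1) & 0x1 = 0
type [2+:4] = (word>>2) & 0xf = 9
addr_hi [6+:5] = (word>>6) & 0x1f = 16  ←
err [11+:5] = (word>>11) & 0x1f = 9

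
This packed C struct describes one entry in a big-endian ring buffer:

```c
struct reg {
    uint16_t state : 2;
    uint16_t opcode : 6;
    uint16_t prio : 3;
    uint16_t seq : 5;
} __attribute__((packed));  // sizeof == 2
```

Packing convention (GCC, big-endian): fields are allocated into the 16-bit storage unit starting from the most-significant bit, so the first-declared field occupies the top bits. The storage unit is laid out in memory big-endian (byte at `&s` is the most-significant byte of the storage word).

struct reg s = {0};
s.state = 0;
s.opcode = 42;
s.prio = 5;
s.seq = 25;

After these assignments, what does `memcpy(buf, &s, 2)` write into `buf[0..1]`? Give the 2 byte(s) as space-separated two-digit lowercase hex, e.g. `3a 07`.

state (2b) val=0 bits=0x0 at bit 14: 0x0000
opcode (6b) val=42 bits=0x2a at bit 8: 0x2a00
prio (3b) val=5 bits=0x5 at bit 5: 0x2aa0
seq (5b) val=25 bits=0x19 at bit 0: 0x2ab9
word = 0x2ab9 → big-endian bytes:
  [0]=0x2a  [1]=0xb9

2a b9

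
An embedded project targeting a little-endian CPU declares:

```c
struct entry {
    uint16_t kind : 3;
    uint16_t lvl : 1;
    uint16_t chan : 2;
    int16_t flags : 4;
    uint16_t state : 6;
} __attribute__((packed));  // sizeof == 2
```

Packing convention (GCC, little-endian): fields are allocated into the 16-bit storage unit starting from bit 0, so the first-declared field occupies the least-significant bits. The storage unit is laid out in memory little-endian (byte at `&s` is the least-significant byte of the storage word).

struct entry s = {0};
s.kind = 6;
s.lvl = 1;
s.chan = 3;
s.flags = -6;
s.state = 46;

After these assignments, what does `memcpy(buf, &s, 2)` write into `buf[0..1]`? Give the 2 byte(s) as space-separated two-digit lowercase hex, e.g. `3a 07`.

kind:3 = 6 → 0x6 << 0 → word 0x0006
lvl:1 = 1 → 0x1 << 3 → word 0x000e
chan:2 = 3 → 0x3 << 4 → word 0x003e
flags:4 = -6 → 0xa << 6 → word 0x02be
state:6 = 46 → 0x2e << 10 → word 0xbabe
word = 0xbabe → little-endian bytes:
  [0]=0xbe  [1]=0xba

be ba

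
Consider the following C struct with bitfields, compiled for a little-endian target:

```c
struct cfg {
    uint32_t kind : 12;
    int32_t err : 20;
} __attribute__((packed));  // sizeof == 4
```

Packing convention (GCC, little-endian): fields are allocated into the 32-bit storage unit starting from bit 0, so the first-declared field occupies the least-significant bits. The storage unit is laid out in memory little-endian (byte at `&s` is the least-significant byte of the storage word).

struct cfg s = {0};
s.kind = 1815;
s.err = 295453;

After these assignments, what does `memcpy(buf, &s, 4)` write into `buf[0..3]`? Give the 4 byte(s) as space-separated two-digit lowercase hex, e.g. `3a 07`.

17 d7 21 48

kind (12b) val=1815 bits=0x717 at bit 0: 0x00000717
err (20b) val=295453 bits=0x4821d at bit 12: 0x4821d717
word = 0x4821d717 → little-endian bytes:
  [0]=0x17  [1]=0xd7  [2]=0x21  [3]=0x48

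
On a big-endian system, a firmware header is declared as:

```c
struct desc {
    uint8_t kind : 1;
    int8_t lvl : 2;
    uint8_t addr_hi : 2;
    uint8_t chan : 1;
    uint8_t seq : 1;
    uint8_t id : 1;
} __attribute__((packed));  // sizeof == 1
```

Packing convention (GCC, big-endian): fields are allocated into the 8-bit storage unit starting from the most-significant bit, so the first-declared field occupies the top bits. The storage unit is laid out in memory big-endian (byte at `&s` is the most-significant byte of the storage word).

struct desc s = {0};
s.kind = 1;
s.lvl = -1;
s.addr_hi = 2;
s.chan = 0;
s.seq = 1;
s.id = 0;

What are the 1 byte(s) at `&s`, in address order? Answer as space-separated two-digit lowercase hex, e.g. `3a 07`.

f2

kind:1 = 1 → 0x1 << 7 → word 0x80
lvl:2 = -1 → 0x3 << 5 → word 0xe0
addr_hi:2 = 2 → 0x2 << 3 → word 0xf0
chan:1 = 0 → 0x0 << 2 → word 0xf0
seq:1 = 1 → 0x1 << 1 → word 0xf2
id:1 = 0 → 0x0 << 0 → word 0xf2
word = 0xf2 → big-endian bytes:
  [0]=0xf2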